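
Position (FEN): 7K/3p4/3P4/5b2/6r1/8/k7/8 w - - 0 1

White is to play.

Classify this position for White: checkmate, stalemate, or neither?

White to move; white king on h8.
In check: no.
King squares — g7: attacked by Rg4; h7: attacked by Bf5; g8: attacked by Rg4.
Legal moves for White: none.
Not in check and no legal moves → stalemate.

stalemate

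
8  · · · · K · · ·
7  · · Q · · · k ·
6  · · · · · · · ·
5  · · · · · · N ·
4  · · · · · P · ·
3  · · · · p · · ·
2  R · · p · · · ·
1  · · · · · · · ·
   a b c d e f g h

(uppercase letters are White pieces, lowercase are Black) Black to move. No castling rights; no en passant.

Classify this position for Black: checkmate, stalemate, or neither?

Black to move; black king on g7.
In check: yes, from the white queen on c7.
King squares — f6: available; g6: available; h6: available; f7: attacked by Ng5; h7: attacked by Ng5; f8: attacked by Ke8; g8: available; h8: available.
Legal moves for Black: Kh8, Kg8, Kh6, Kg6, Kf6.
Black is in check but has 5 legal moves → neither.

neither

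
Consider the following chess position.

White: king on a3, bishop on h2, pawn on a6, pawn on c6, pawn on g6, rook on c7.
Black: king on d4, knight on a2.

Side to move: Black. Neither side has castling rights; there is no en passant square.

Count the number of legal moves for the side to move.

Black to move; king on d4.
In check: no.
Legal moves: Kd5, Kc5, Ke4, Kc4, Ke3, Kd3, Kc3, Nb4, Nc3, Nc1.
Count: 10.

10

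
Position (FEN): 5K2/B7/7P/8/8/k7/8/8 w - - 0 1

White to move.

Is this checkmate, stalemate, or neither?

White to move; white king on f8.
In check: no.
Legal moves for White: Kg8, Ke8, Kg7, Kf7, Ke7, Bb8, Bb6, Bc5+, Bd4, Be3, Bf2, Bg1, h7.
White has 13 legal moves and is not in check → neither.

neither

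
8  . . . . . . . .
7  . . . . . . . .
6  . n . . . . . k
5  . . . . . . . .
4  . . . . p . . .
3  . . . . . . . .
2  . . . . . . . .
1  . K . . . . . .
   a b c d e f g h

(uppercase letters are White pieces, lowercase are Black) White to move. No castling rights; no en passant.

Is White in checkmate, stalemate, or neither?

White to move; white king on b1.
In check: no.
Legal moves for White: Kc2, Kb2, Ka2, Kc1, Ka1.
White has 5 legal moves and is not in check → neither.

neither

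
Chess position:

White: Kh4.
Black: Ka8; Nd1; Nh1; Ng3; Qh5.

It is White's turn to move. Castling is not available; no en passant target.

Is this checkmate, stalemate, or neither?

White to move; white king on h4.
In check: yes, from the black queen on h5.
King squares — g3: attacked by Nh1; h3: attacked by Qh5; g4: attacked by Qh5; g5: attacked by Qh5; h5: attacked by Ng3.
Legal moves for White: none.
In check with no legal moves → checkmate.

checkmate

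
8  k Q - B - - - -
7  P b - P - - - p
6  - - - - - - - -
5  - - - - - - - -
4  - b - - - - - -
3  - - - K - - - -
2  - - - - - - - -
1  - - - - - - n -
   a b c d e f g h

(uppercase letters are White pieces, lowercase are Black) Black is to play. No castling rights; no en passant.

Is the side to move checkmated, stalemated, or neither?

checkmate

Black to move; black king on a8.
In check: yes, from the white queen on b8.
King squares — a7: attacked by Qb8; b7: own bishop; b8: attacked by Pa7.
Legal moves for Black: none.
In check with no legal moves → checkmate.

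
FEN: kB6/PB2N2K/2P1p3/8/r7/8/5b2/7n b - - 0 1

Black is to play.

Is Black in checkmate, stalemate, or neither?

checkmate

Black to move; black king on a8.
In check: yes, from the white bishop on b7.
King squares — a7: attacked by Bb8; b7: attacked by Pc6; b8: attacked by Pa7.
Legal moves for Black: none.
In check with no legal moves → checkmate.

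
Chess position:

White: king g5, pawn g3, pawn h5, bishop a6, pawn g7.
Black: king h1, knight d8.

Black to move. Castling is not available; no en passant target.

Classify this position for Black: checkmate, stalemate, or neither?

Black to move; black king on h1.
In check: no.
Legal moves for Black: Nf7+, Nb7, Ne6+, Nc6, Kh2, Kg2, Kg1.
Black has 7 legal moves and is not in check → neither.

neither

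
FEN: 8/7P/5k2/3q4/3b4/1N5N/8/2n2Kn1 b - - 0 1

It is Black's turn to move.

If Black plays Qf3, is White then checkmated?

no

After Qf3: white king on f1; in check: yes, from the black queen on f3.
White has 2 legal replies: Ke1, Nf2.
In check but a legal move exists → not checkmate.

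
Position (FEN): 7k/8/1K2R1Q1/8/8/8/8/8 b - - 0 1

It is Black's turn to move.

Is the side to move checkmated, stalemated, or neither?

stalemate

Black to move; black king on h8.
In check: no.
King squares — g7: attacked by Qg6; h7: attacked by Qg6; g8: attacked by Qg6.
Legal moves for Black: none.
Not in check and no legal moves → stalemate.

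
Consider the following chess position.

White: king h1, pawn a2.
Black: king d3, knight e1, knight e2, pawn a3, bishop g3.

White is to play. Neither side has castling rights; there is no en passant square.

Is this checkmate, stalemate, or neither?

stalemate

White to move; white king on h1.
In check: no.
King squares — g1: attacked by Ne2; g2: attacked by Ne1; h2: attacked by Bg3.
Legal moves for White: none.
Not in check and no legal moves → stalemate.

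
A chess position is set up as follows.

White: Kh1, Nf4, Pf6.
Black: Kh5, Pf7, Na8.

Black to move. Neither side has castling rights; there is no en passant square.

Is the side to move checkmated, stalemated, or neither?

Black to move; black king on h5.
In check: yes, from the white knight on f4.
King squares — g4: available; h4: available; g5: available; g6: attacked by Nf4; h6: available.
Legal moves for Black: Kh6, Kg5, Kh4, Kg4.
Black is in check but has 4 legal moves → neither.

neither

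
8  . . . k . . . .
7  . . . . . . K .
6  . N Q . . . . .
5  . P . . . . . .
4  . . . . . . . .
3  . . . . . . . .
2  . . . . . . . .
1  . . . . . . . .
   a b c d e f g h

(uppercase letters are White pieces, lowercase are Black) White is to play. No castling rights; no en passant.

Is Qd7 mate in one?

After Qd7: black king on d8; in check: yes, from the white queen on d7.
King squares — c7: attacked by Qd7; d7: attacked by Nb6; e7: attacked by Qd7; c8: attacked by Nb6; e8: attacked by Qd7.
Black has no legal moves → checkmate.

yes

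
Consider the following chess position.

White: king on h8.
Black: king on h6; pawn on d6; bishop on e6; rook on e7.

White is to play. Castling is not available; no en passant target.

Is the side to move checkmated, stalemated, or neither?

White to move; white king on h8.
In check: no.
King squares — g7: attacked by Kh6; h7: attacked by Kh6; g8: attacked by Be6.
Legal moves for White: none.
Not in check and no legal moves → stalemate.

stalemate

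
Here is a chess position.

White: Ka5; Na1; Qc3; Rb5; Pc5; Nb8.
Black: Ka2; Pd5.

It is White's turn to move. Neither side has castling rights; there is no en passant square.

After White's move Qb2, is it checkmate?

yes

After Qb2: black king on a2; in check: yes, from the white queen on b2.
King squares — a1: attacked by Qb2; b1: attacked by Qb2; b2: attacked by Rb5; a3: attacked by Qb2; b3: attacked by Na1.
Black has no legal moves → checkmate.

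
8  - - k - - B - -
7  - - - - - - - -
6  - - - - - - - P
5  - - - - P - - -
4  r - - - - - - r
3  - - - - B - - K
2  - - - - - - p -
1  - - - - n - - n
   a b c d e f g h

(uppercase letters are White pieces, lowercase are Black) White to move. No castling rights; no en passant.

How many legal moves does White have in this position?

0

White to move; king on h3.
In check: yes, from the black rook on h4.
Legal moves: none.
Count: 0.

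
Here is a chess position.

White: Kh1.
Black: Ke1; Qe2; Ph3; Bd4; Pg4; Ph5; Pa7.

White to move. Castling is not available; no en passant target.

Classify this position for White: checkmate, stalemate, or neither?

White to move; white king on h1.
In check: no.
King squares — g1: attacked by Bd4; g2: attacked by Qe2; h2: attacked by Qe2.
Legal moves for White: none.
Not in check and no legal moves → stalemate.

stalemate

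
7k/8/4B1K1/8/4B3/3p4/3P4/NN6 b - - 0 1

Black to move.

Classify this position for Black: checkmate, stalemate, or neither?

Black to move; black king on h8.
In check: no.
King squares — g7: attacked by Kg6; h7: attacked by Kg6; g8: attacked by Be6.
Legal moves for Black: none.
Not in check and no legal moves → stalemate.

stalemate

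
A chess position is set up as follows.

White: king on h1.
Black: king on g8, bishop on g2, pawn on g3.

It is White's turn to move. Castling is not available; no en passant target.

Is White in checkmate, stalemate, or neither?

neither

White to move; white king on h1.
In check: yes, from the black bishop on g2.
Legal moves for White: Kxg2, Kg1.
White is in check but has 2 legal moves → neither.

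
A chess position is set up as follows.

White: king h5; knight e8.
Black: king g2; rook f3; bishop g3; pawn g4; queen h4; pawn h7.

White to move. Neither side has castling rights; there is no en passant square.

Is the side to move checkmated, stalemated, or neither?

checkmate

White to move; white king on h5.
In check: yes, from the black queen on h4.
King squares — g4: attacked by Qh4; h4: attacked by Bg3; g5: attacked by Qh4; g6: attacked by Ph7; h6: attacked by Qh4.
Legal moves for White: none.
In check with no legal moves → checkmate.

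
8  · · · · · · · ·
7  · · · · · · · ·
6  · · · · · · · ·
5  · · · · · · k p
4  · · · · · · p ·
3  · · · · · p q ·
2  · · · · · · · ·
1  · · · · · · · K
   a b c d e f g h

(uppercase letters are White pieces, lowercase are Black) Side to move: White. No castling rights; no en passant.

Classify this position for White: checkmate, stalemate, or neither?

White to move; white king on h1.
In check: no.
King squares — g1: attacked by Qg3; g2: attacked by Pf3; h2: attacked by Qg3.
Legal moves for White: none.
Not in check and no legal moves → stalemate.

stalemate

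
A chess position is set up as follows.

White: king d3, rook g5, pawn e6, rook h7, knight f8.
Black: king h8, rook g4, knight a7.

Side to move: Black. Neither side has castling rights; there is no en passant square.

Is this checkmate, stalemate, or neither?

Black to move; black king on h8.
In check: yes, from the white rook on h7.
King squares — g7: attacked by Rg5; h7: attacked by Nf8; g8: attacked by Rg5.
Legal moves for Black: none.
In check with no legal moves → checkmate.

checkmate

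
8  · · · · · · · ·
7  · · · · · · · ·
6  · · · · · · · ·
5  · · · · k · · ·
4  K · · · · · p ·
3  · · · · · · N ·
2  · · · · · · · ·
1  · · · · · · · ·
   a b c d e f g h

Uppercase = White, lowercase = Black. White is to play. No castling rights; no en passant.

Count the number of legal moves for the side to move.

White to move; king on a4.
In check: no.
Legal moves: Kb5, Ka5, Kb4, Kb3, Ka3, Nh5, Nf5, Ne4, Ne2, Nh1, Nf1.
Count: 11.

11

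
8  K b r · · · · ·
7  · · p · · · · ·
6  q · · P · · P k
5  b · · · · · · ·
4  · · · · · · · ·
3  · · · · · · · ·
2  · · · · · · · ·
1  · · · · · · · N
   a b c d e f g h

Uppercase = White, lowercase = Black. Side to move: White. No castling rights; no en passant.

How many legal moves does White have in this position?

White to move; king on a8.
In check: yes, from the black queen on a6.
Legal moves: none.
Count: 0.

0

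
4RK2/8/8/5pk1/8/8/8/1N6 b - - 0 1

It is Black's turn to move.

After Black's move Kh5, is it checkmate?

no

After Kh5: white king on f8; in check: no.
White is not in check, so this cannot be checkmate.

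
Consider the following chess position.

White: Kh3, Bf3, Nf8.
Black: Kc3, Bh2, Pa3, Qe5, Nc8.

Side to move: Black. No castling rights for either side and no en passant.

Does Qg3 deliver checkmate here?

yes

After Qg3: white king on h3; in check: yes, from the black queen on g3.
King squares — g2: attacked by Qg3; h2: attacked by Qg3; g3: attacked by Bh2; g4: attacked by Qg3; h4: attacked by Qg3.
White has no legal moves → checkmate.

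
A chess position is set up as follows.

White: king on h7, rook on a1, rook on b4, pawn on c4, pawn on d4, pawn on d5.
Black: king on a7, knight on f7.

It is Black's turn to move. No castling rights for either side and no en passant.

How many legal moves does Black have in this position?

Black to move; king on a7.
In check: yes, from the white rook on a1.
Legal moves: none.
Count: 0.

0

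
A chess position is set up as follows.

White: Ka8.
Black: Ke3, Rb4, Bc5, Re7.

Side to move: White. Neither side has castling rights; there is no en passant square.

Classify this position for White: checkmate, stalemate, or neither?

stalemate

White to move; white king on a8.
In check: no.
King squares — a7: attacked by Bc5; b7: attacked by Rb4; b8: attacked by Rb4.
Legal moves for White: none.
Not in check and no legal moves → stalemate.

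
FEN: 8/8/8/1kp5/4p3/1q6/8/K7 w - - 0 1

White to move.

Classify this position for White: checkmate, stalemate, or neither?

White to move; white king on a1.
In check: no.
King squares — b1: attacked by Qb3; a2: attacked by Qb3; b2: attacked by Qb3.
Legal moves for White: none.
Not in check and no legal moves → stalemate.

stalemate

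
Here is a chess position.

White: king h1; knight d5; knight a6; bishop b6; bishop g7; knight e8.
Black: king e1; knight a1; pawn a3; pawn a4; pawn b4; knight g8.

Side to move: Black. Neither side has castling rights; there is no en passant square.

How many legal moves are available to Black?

11

Black to move; king on e1.
In check: no.
Legal moves: Ne7, Nh6, Nf6, Ke2, Kd2, Kf1, Kd1, Nb3, Nc2, b3, a2.
Count: 11.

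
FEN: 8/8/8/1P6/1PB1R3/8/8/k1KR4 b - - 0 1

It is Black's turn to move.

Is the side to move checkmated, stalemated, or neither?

Black to move; black king on a1.
In check: no.
King squares — b1: attacked by Kc1; a2: attacked by Bc4; b2: attacked by Kc1.
Legal moves for Black: none.
Not in check and no legal moves → stalemate.

stalemate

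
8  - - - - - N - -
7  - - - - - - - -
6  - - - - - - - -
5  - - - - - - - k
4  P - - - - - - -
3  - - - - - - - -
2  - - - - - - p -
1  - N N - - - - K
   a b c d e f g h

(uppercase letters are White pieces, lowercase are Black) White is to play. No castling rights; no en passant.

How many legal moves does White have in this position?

White to move; king on h1.
In check: yes, from the black pawn on g2.
Legal moves: Kh2, Kxg2, Kg1.
Count: 3.

3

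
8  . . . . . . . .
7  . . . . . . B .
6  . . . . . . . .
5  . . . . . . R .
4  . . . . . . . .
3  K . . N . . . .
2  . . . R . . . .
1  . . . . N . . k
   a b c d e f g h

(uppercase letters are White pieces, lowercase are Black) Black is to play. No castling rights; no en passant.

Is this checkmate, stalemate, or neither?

Black to move; black king on h1.
In check: no.
King squares — g1: attacked by Rg5; g2: attacked by Ne1; h2: attacked by Rd2.
Legal moves for Black: none.
Not in check and no legal moves → stalemate.

stalemate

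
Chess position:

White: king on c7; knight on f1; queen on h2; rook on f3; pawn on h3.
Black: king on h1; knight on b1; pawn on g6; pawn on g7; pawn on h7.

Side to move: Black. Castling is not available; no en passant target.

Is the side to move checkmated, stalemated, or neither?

checkmate

Black to move; black king on h1.
In check: yes, from the white queen on h2.
King squares — g1: attacked by Qh2; g2: attacked by Qh2; h2: attacked by Nf1.
Legal moves for Black: none.
In check with no legal moves → checkmate.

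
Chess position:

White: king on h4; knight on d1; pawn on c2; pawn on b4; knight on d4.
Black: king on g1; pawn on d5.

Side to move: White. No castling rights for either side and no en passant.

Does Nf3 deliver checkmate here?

no

After Nf3: black king on g1; in check: yes, from the white knight on f3.
Black has 3 legal replies: Kg2, Kh1, Kf1.
In check but a legal move exists → not checkmate.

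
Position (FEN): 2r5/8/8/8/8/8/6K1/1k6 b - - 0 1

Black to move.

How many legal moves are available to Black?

Black to move; king on b1.
In check: no.
Legal moves: Rh8, Rg8+, Rf8, Re8, Rd8, Rb8, Ra8, Rc7, Rc6, Rc5, Rc4, Rc3, Rc2+, Rc1, Kc2, Kb2, Ka2, Kc1, Ka1.
Count: 19.

19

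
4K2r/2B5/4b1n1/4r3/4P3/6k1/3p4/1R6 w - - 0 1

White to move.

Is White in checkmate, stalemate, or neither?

White to move; white king on e8.
In check: yes, from the black rook on h8.
King squares — d7: attacked by Be6; e7: attacked by Ng6; f7: attacked by Be6; d8: attacked by Rh8; f8: attacked by Ng6.
Legal moves for White: none.
In check with no legal moves → checkmate.

checkmate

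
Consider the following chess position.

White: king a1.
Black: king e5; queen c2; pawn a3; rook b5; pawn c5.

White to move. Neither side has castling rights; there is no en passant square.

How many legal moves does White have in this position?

White to move; king on a1.
In check: no.
Legal moves: none.
Count: 0.

0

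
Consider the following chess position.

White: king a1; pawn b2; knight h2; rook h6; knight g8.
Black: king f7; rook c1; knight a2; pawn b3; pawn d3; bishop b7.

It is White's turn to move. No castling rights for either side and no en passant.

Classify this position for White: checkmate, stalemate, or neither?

checkmate

White to move; white king on a1.
In check: yes, from the black rook on c1.
King squares — b1: attacked by Rc1; a2: attacked by Pb3; b2: own pawn.
Legal moves for White: none.
In check with no legal moves → checkmate.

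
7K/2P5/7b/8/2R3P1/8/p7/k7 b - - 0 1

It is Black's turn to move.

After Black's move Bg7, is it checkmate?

After Bg7: white king on h8; in check: yes, from the black bishop on g7.
White has 3 legal replies: Kg8, Kh7, Kxg7.
In check but a legal move exists → not checkmate.

no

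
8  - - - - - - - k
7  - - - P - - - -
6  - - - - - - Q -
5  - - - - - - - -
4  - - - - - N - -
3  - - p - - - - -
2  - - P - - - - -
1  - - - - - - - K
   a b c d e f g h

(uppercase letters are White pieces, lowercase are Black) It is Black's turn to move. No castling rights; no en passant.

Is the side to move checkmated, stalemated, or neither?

Black to move; black king on h8.
In check: no.
King squares — g7: attacked by Qg6; h7: attacked by Qg6; g8: attacked by Qg6.
Legal moves for Black: none.
Not in check and no legal moves → stalemate.

stalemate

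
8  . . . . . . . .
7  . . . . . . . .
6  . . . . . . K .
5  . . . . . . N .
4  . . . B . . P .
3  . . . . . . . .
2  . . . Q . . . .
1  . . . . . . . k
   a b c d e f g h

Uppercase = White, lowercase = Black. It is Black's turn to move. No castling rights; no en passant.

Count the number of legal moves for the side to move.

0

Black to move; king on h1.
In check: no.
Legal moves: none.
Count: 0.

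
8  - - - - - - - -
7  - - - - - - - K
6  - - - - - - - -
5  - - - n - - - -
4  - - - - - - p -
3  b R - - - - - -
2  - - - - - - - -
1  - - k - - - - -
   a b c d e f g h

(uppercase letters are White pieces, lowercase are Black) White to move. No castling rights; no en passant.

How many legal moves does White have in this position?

19

White to move; king on h7.
In check: no.
Legal moves: Kh8, Kg8, Kg7, Kh6, Kg6, Rb8, Rb7, Rb6, Rb5, Rb4, Rh3, Rg3, Rf3, Re3, Rd3, Rc3+, Rxa3, Rb2, Rb1+.
Count: 19.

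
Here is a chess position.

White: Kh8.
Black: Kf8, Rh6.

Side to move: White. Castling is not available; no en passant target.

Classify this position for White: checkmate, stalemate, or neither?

checkmate

White to move; white king on h8.
In check: yes, from the black rook on h6.
King squares — g7: attacked by Kf8; h7: attacked by Rh6; g8: attacked by Kf8.
Legal moves for White: none.
In check with no legal moves → checkmate.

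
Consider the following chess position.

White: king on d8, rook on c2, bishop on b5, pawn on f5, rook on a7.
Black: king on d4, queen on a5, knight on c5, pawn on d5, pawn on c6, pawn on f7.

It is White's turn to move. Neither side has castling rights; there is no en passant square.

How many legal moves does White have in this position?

White to move; king on d8.
In check: yes, from the black queen on a5.
Legal moves: Ke8, Kc8, Ke7, Rc7, Rxa5.
Count: 5.

5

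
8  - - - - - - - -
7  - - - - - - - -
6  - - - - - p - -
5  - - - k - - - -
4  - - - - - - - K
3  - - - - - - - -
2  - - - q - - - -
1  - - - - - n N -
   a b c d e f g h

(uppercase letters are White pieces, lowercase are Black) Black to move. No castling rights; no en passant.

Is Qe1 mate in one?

After Qe1: white king on h4; in check: yes, from the black queen on e1.
White has 3 legal replies: Kh5, Kg4, Kh3.
In check but a legal move exists → not checkmate.

no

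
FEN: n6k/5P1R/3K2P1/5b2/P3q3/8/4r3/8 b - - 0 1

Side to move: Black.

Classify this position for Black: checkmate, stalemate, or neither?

Black to move; black king on h8.
In check: yes, from the white rook on h7.
King squares — g7: attacked by Rh7; h7: attacked by Pg6; g8: attacked by Pf7.
Legal moves for Black: none.
In check with no legal moves → checkmate.

checkmate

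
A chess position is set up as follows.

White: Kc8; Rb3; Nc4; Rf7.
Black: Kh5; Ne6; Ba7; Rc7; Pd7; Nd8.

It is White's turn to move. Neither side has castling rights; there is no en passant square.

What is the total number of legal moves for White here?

0

White to move; king on c8.
In check: yes, from the black rook on c7.
Legal moves: none.
Count: 0.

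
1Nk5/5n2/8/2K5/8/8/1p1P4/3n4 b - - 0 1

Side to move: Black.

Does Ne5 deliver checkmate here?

no

After Ne5: white king on c5; in check: no.
White is not in check, so this cannot be checkmate.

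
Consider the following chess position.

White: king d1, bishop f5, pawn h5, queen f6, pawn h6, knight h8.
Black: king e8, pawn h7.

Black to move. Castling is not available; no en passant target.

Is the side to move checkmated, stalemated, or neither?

Black to move; black king on e8.
In check: no.
King squares — d7: attacked by Bf5; e7: attacked by Qf6; f7: attacked by Qf6; d8: attacked by Qf6; f8: attacked by Qf6.
Legal moves for Black: none.
Not in check and no legal moves → stalemate.

stalemate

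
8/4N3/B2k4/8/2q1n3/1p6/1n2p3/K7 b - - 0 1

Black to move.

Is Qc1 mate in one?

yes

After Qc1: white king on a1; in check: yes, from the black queen on c1.
King squares — b1: attacked by Qc1; a2: attacked by Pb3; b2: attacked by Qc1.
White has no legal moves → checkmate.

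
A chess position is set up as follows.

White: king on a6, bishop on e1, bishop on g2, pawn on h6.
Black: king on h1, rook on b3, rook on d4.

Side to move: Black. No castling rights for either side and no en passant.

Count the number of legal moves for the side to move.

Black to move; king on h1.
In check: yes, from the white bishop on g2.
Legal moves: Kh2, Kxg2, Kg1.
Count: 3.

3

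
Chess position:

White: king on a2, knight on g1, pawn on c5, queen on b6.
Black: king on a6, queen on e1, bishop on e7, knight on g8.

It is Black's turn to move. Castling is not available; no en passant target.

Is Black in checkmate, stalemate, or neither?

Black to move; black king on a6.
In check: yes, from the white queen on b6.
King squares — a5: attacked by Qb6; b5: attacked by Qb6; b6: attacked by Pc5; a7: attacked by Qb6; b7: attacked by Qb6.
Legal moves for Black: none.
In check with no legal moves → checkmate.

checkmate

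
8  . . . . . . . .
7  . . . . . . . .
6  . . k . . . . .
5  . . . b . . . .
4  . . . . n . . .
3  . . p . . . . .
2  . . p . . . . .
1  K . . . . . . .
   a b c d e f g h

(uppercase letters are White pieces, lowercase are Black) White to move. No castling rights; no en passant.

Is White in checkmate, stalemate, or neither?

stalemate

White to move; white king on a1.
In check: no.
King squares — b1: attacked by Pc2; a2: attacked by Bd5; b2: attacked by Pc3.
Legal moves for White: none.
Not in check and no legal moves → stalemate.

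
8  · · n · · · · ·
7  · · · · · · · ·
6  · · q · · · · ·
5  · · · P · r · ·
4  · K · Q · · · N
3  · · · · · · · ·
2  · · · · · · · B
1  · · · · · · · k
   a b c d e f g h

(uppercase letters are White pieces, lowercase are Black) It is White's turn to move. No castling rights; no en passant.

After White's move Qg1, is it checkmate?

After Qg1: black king on h1; in check: yes, from the white queen on g1.
King squares — g1: attacked by Bh2; g2: attacked by Qg1; h2: attacked by Qg1.
Black has no legal moves → checkmate.

yes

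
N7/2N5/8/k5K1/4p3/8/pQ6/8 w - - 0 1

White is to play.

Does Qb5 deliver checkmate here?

yes

After Qb5: black king on a5; in check: yes, from the white queen on b5.
King squares — a4: attacked by Qb5; b4: attacked by Qb5; b5: attacked by Nc7; a6: attacked by Qb5; b6: attacked by Qb5.
Black has no legal moves → checkmate.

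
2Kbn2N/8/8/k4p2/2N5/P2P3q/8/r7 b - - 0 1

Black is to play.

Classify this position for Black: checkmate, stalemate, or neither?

Black to move; black king on a5.
In check: yes, from the white knight on c4.
King squares — a4: available; b4: attacked by Pa3; b5: available; a6: available; b6: attacked by Nc4.
Legal moves for Black: Ka6, Kb5, Ka4.
Black is in check but has 3 legal moves → neither.

neither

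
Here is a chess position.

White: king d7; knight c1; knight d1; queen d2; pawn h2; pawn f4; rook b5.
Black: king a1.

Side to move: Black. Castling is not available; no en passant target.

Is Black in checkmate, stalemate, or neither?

Black to move; black king on a1.
In check: no.
King squares — b1: attacked by Rb5; a2: attacked by Nc1; b2: attacked by Nd1.
Legal moves for Black: none.
Not in check and no legal moves → stalemate.

stalemate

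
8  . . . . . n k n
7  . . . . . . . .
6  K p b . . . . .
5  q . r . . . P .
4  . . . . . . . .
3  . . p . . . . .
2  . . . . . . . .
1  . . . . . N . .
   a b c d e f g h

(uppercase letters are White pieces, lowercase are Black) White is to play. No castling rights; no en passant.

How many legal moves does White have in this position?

0

White to move; king on a6.
In check: yes, from the black queen on a5.
Legal moves: none.
Count: 0.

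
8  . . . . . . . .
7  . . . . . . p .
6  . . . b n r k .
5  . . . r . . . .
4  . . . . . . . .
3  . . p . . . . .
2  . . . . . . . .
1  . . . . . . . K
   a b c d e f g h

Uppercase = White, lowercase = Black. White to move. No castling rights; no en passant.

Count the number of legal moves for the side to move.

White to move; king on h1.
In check: no.
Legal moves: Kg2, Kg1.
Count: 2.

2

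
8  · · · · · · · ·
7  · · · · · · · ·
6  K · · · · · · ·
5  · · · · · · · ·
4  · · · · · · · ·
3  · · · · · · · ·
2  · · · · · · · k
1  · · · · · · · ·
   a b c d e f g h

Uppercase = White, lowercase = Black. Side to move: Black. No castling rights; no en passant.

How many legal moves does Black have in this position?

5

Black to move; king on h2.
In check: no.
Legal moves: Kh3, Kg3, Kg2, Kh1, Kg1.
Count: 5.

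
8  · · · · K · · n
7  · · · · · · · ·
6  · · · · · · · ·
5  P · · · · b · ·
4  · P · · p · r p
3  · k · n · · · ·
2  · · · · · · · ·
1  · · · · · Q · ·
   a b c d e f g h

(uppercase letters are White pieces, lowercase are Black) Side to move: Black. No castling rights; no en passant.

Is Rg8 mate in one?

After Rg8: white king on e8; in check: yes, from the black rook on g8.
White has 1 legal reply: Ke7.
In check but a legal move exists → not checkmate.

no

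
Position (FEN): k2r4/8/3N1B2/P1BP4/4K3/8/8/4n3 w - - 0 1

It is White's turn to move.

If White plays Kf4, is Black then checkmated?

After Kf4: black king on a8; in check: no.
Black is not in check, so this cannot be checkmate.

no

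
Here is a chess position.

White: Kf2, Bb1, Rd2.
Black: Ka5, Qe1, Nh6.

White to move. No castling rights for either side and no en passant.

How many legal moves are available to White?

White to move; king on f2.
In check: yes, from the black queen on e1.
Legal moves: Kf3, Kg2, Kxe1.
Count: 3.

3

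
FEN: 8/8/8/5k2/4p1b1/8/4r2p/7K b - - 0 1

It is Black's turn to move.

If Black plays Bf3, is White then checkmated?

After Bf3: white king on h1; in check: yes, from the black bishop on f3.
King squares — g1: attacked by Ph2; g2: attacked by Re2; h2: attacked by Re2.
White has no legal moves → checkmate.

yes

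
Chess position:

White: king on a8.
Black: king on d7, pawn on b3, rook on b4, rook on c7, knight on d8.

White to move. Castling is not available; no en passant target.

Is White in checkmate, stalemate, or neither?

White to move; white king on a8.
In check: no.
King squares — a7: attacked by Rc7; b7: attacked by Rb4; b8: attacked by Rb4.
Legal moves for White: none.
Not in check and no legal moves → stalemate.

stalemate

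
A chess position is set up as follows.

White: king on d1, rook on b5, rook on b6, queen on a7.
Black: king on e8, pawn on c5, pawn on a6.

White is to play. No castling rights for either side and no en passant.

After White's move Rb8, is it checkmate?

yes

After Rb8: black king on e8; in check: yes, from the white rook on b8.
King squares — d7: attacked by Qa7; e7: attacked by Qa7; f7: attacked by Qa7; d8: attacked by Rb8; f8: attacked by Rb8.
Black has no legal moves → checkmate.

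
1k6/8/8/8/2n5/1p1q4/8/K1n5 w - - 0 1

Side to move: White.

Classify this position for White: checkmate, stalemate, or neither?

stalemate

White to move; white king on a1.
In check: no.
King squares — b1: attacked by Qd3; a2: attacked by Nc1; b2: attacked by Nc4.
Legal moves for White: none.
Not in check and no legal moves → stalemate.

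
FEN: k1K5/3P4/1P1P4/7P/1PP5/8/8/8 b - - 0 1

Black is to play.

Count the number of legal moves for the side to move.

0

Black to move; king on a8.
In check: no.
Legal moves: none.
Count: 0.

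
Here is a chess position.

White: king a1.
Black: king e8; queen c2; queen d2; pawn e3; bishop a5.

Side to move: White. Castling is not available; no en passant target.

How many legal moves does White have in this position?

0

White to move; king on a1.
In check: no.
Legal moves: none.
Count: 0.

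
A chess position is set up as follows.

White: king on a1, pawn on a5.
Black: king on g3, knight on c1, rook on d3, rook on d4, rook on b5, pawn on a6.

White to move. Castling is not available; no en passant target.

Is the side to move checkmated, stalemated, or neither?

stalemate

White to move; white king on a1.
In check: no.
King squares — b1: attacked by Rb5; a2: attacked by Nc1; b2: attacked by Rb5.
Legal moves for White: none.
Not in check and no legal moves → stalemate.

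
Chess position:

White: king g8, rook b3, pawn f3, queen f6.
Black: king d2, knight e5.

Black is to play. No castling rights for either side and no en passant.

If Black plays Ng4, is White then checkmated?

After Ng4: white king on g8; in check: no.
White is not in check, so this cannot be checkmate.

no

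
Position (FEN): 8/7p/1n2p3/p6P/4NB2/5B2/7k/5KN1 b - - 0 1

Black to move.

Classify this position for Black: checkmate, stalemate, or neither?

Black to move; black king on h2.
In check: yes, from the white bishop on f4.
King squares — g1: attacked by Kf1; h1: attacked by Bf3; g2: attacked by Kf1; g3: attacked by Ne4; h3: attacked by Ng1.
Legal moves for Black: none.
In check with no legal moves → checkmate.

checkmate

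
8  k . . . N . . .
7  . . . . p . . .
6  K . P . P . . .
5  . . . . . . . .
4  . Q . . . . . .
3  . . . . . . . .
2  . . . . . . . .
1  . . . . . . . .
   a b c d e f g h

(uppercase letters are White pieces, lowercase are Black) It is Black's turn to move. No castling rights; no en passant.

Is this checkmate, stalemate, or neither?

Black to move; black king on a8.
In check: no.
King squares — a7: attacked by Ka6; b7: attacked by Qb4; b8: attacked by Qb4.
Legal moves for Black: none.
Not in check and no legal moves → stalemate.

stalemate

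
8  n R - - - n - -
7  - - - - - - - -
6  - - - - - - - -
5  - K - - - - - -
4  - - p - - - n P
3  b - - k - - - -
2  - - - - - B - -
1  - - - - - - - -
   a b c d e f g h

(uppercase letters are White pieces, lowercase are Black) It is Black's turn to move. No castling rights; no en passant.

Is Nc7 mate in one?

After Nc7: white king on b5; in check: yes, from the black knight on c7.
White has 4 legal replies: Kc6, Kb6, Ka5, Ka4.
In check but a legal move exists → not checkmate.

no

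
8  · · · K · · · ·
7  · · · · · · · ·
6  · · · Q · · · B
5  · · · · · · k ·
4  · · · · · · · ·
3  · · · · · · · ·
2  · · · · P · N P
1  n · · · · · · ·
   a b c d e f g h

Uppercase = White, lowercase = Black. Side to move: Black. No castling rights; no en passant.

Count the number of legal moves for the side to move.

Black to move; king on g5.
In check: yes, from the white bishop on h6.
Legal moves: Kh5, Kf5, Kg4.
Count: 3.

3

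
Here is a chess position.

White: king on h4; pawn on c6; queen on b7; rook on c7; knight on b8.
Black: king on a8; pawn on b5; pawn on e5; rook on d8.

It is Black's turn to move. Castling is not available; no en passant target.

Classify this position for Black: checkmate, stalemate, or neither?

Black to move; black king on a8.
In check: yes, from the white queen on b7.
King squares — a7: attacked by Qb7; b7: attacked by Pc6; b8: attacked by Qb7.
Legal moves for Black: none.
In check with no legal moves → checkmate.

checkmate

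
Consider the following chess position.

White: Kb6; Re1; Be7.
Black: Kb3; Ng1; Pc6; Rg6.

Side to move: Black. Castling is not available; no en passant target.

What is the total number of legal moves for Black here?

Black to move; king on b3.
In check: no.
Legal moves: Rg8, Rg7, Rh6, Rf6, Re6, Rd6, Rg5, Rg4, Rg3, Rg2, Kc4, Ka4, Kc3, Kc2, Kb2, Ka2, Nh3, Nf3, Ne2, c5+.
Count: 20.

20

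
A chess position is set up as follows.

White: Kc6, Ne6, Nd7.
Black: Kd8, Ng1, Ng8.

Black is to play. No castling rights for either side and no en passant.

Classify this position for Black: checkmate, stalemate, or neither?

neither

Black to move; black king on d8.
In check: yes, from the white knight on e6.
King squares — c7: attacked by Kc6; d7: attacked by Kc6; e7: available; c8: available; e8: available.
Legal moves for Black: Ke8, Kc8, Ke7.
Black is in check but has 3 legal moves → neither.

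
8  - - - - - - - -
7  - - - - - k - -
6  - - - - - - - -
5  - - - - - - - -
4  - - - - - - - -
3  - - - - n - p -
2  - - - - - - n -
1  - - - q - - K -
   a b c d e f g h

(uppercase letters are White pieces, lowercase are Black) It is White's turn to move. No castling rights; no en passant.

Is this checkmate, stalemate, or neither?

checkmate

White to move; white king on g1.
In check: yes, from the black queen on d1.
King squares — f1: attacked by Qd1; h1: attacked by Qd1; f2: attacked by Pg3; g2: attacked by Ne3; h2: attacked by Pg3.
Legal moves for White: none.
In check with no legal moves → checkmate.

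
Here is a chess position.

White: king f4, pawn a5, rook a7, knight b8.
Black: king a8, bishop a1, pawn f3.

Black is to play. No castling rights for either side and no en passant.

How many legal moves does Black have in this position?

2

Black to move; king on a8.
In check: yes, from the white rook on a7.
Legal moves: Kxb8, Kxa7.
Count: 2.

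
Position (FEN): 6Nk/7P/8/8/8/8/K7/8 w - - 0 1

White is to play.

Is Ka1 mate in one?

no

After Ka1: black king on h8; in check: no.
Black is not in check, so this cannot be checkmate.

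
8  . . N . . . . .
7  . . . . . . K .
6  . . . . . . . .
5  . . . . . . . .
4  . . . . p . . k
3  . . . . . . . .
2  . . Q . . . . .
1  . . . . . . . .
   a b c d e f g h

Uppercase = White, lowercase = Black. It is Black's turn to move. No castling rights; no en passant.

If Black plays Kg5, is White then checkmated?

no

After Kg5: white king on g7; in check: no.
White is not in check, so this cannot be checkmate.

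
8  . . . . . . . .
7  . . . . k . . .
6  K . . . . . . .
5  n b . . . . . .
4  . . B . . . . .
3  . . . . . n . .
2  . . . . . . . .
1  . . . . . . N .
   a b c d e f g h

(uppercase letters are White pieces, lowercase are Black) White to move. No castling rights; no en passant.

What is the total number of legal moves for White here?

White to move; king on a6.
In check: yes, from the black bishop on b5.
Legal moves: Ka7, Kb6, Kxb5, Kxa5, Bxb5.
Count: 5.

5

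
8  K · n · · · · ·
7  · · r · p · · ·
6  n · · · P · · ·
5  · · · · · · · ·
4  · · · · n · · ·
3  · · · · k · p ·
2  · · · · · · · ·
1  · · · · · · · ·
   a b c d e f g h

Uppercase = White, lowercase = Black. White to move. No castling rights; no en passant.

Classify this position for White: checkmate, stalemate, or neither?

White to move; white king on a8.
In check: no.
King squares — a7: attacked by Rc7; b7: attacked by Rc7; b8: attacked by Na6.
Legal moves for White: none.
Not in check and no legal moves → stalemate.

stalemate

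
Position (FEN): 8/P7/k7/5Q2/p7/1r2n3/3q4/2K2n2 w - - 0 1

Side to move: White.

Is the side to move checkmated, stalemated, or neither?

checkmate

White to move; white king on c1.
In check: yes, from the black queen on d2.
King squares — b1: attacked by Rb3; d1: attacked by Qd2; b2: attacked by Qd2; c2: attacked by Qd2; d2: attacked by Nf1.
Legal moves for White: none.
In check with no legal moves → checkmate.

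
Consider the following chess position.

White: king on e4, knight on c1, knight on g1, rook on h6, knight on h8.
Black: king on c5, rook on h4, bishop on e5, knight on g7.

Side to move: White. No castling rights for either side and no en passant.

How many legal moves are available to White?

5

White to move; king on e4.
In check: yes, from the black rook on h4.
Legal moves: Kxe5, Kf3, Ke3, Kd3, Rxh4.
Count: 5.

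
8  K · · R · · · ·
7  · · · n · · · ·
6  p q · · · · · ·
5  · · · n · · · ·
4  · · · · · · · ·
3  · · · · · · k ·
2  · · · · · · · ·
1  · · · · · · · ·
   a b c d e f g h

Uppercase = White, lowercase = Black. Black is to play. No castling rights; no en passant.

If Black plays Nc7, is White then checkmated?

After Nc7: white king on a8; in check: yes, from the black knight on c7.
King squares — a7: attacked by Qb6; b7: attacked by Qb6; b8: attacked by Qb6.
White has no legal moves → checkmate.

yes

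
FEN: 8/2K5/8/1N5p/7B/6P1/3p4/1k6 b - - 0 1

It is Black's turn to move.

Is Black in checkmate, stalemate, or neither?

Black to move; black king on b1.
In check: no.
Legal moves for Black: Kc2, Kb2, Ka2, Kc1, Ka1, d1=Q, d1=R, d1=B, d1=N.
Black has 9 legal moves and is not in check → neither.

neither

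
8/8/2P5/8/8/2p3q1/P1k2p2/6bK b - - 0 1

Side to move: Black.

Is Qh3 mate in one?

After Qh3: white king on h1; in check: yes, from the black queen on h3.
King squares — g1: attacked by Pf2; g2: attacked by Qh3; h2: attacked by Bg1.
White has no legal moves → checkmate.

yes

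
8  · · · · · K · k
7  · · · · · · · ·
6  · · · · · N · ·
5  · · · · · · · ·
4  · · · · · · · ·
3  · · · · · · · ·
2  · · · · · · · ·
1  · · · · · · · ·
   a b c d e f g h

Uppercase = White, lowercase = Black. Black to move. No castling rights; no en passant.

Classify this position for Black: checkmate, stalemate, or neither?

Black to move; black king on h8.
In check: no.
King squares — g7: attacked by Kf8; h7: attacked by Nf6; g8: attacked by Nf6.
Legal moves for Black: none.
Not in check and no legal moves → stalemate.

stalemate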